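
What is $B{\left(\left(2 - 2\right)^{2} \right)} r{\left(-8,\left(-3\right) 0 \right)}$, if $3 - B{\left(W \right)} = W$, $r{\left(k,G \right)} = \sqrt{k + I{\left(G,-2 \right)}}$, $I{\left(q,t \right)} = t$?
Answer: $3 i \sqrt{10} \approx 9.4868 i$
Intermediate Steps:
$r{\left(k,G \right)} = \sqrt{-2 + k}$ ($r{\left(k,G \right)} = \sqrt{k - 2} = \sqrt{-2 + k}$)
$B{\left(W \right)} = 3 - W$
$B{\left(\left(2 - 2\right)^{2} \right)} r{\left(-8,\left(-3\right) 0 \right)} = \left(3 - \left(2 - 2\right)^{2}\right) \sqrt{-2 - 8} = \left(3 - 0^{2}\right) \sqrt{-10} = \left(3 - 0\right) i \sqrt{10} = \left(3 + 0\right) i \sqrt{10} = 3 i \sqrt{10}$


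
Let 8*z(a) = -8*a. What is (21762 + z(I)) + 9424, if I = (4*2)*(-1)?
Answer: 31194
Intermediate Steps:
I = -8 (I = 8*(-1) = -8)
z(a) = -a (z(a) = (-8*a)/8 = -a)
(21762 + z(I)) + 9424 = (21762 - 1*(-8)) + 9424 = (21762 + 8) + 9424 = 21770 + 9424 = 31194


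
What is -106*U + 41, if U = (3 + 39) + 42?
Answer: -8863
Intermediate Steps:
U = 84 (U = 42 + 42 = 84)
-106*U + 41 = -106*84 + 41 = -8904 + 41 = -8863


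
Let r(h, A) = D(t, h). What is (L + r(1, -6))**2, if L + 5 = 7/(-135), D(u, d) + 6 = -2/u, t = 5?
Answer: 2390116/18225 ≈ 131.15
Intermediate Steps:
D(u, d) = -6 - 2/u
r(h, A) = -32/5 (r(h, A) = -6 - 2/5 = -32/5)
L = -682/135 (L = -5 + 7/(-135) = -5 + 7*(-1/135) = -5 - 7/135 = -682/135 ≈ -5.0518)
(L + r(1, -6))**2 = (-682/135 - 32/5)**2 = (-1546/135)**2 = 2390116/18225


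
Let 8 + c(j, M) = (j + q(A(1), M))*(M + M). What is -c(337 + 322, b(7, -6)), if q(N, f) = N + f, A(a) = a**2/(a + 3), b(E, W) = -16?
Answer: 20592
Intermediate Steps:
A(a) = a**2/(3 + a)
c(j, M) = -8 + 2*M*(1/4 + M + j) (c(j, M) = -8 + (j + (1**2/(3 + 1) + M))*(M + M) = -8 + (j + (1/4 + M))*(2*M) = -8 + (1/4 + M + j)*(2*M) = -8 + 2*M*(1/4 + M + j))
-c(337 + 322, b(7, -6)) = -(-8 + (1/2)*(-16)*(1 + 4*(-16)) + 2*(-16)*(337 + 322)) = -(-8 + (1/2)*(-16)*(1 - 64) + 2*(-16)*659) = -(-8 + (1/2)*(-16)*(-63) - 21088) = -(-8 + 504 - 21088) = -1*(-20592) = 20592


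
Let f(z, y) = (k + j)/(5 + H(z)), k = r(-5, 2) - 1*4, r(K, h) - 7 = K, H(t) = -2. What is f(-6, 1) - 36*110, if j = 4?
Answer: -11878/3 ≈ -3959.3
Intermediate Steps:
r(K, h) = 7 + K
k = -2 (k = (7 - 5) - 1*4 = 2 - 4 = -2)
f(z, y) = ⅔ (f(z, y) = (-2 + 4)/(5 - 2) = 2/3 = 2*(⅓) = ⅔)
f(-6, 1) - 36*110 = ⅔ - 36*110 = ⅔ - 3960 = -11878/3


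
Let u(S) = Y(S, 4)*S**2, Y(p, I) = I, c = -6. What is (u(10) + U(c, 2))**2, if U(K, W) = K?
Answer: 155236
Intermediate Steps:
u(S) = 4*S**2
(u(10) + U(c, 2))**2 = (4*10**2 - 6)**2 = (4*100 - 6)**2 = (400 - 6)**2 = 394**2 = 155236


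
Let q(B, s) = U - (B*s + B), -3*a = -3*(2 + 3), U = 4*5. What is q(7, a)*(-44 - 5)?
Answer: 1078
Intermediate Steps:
U = 20
a = 5 (a = -(-1)*(2 + 3) = -(-1)*5 = -1/3*(-15) = 5)
q(B, s) = 20 - B - B*s (q(B, s) = 20 - (B*s + B) = 20 - (B + B*s) = 20 + (-B - B*s) = 20 - B - B*s)
q(7, a)*(-44 - 5) = (20 - 1*7 - 1*7*5)*(-44 - 5) = (20 - 7 - 35)*(-49) = -22*(-49) = 1078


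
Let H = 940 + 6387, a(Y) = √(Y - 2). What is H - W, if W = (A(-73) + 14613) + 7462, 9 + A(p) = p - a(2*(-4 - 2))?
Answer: -14666 + I*√14 ≈ -14666.0 + 3.7417*I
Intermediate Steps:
a(Y) = √(-2 + Y)
A(p) = -9 + p - I*√14 (A(p) = -9 + (p - √(-2 + 2*(-4 - 2))) = -9 + (p - √(-2 + 2*(-6))) = -9 + (p - √(-2 - 12)) = -9 + (p - √(-14)) = -9 + (p - I*√14) = -9 + p - I*√14)
H = 7327
W = 21993 - I*√14 (W = ((-9 - 73 - I*√14) + 14613) + 7462 = ((-82 - I*√14) + 14613) + 7462 = (14531 - I*√14) + 7462 = 21993 - I*√14 ≈ 21993.0 - 3.7417*I)
H - W = 7327 - (21993 - I*√14) = 7327 + (-21993 + I*√14) = -14666 + I*√14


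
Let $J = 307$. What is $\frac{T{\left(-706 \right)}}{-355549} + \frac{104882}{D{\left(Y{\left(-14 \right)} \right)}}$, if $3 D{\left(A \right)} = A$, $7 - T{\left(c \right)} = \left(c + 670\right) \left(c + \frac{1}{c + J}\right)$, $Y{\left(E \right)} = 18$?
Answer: $\frac{2479841037724}{141864051} \approx 17480.0$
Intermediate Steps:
$T{\left(c \right)} = 7 - \left(670 + c\right) \left(c + \frac{1}{307 + c}\right)$ ($T{\left(c \right)} = 7 - \left(c + 670\right) \left(c + \frac{1}{c + 307}\right) = 7 - \left(670 + c\right) \left(c + \frac{1}{307 + c}\right)$)
$D{\left(A \right)} = \frac{A}{3}$
$\frac{T{\left(-706 \right)}}{-355549} + \frac{104882}{D{\left(Y{\left(-14 \right)} \right)}} = \frac{\frac{1}{307 - 706} \left(1479 - \left(-706\right)^{3} - -145212904 - 977 \left(-706\right)^{2}\right)}{-355549} + \frac{104882}{\frac{1}{3} \cdot 18} = \frac{1479 - -351895816 + 145212904 - 486971972}{-399} \left(- \frac{1}{355549}\right) + \frac{104882}{6} = - \frac{1479 + 351895816 + 145212904 - 486971972}{399} \left(- \frac{1}{355549}\right) + 104882 \cdot \frac{1}{6} = \left(- \frac{1}{399}\right) 10138227 \left(- \frac{1}{355549}\right) + \frac{52441}{3} = \left(- \frac{3379409}{133}\right) \left(- \frac{1}{355549}\right) + \frac{52441}{3} = \frac{3379409}{47288017} + \frac{52441}{3} = \frac{2479841037724}{141864051}$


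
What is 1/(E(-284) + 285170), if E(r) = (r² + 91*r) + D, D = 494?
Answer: 1/340476 ≈ 2.9371e-6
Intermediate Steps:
E(r) = 494 + r² + 91*r (E(r) = (r² + 91*r) + 494 = 494 + r² + 91*r)
1/(E(-284) + 285170) = 1/((494 + (-284)² + 91*(-284)) + 285170) = 1/((494 + 80656 - 25844) + 285170) = 1/(55306 + 285170) = 1/340476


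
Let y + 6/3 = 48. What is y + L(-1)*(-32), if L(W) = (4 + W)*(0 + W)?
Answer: 142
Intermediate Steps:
y = 46 (y = -2 + 48 = 46)
L(W) = W*(4 + W) (L(W) = (4 + W)*W = W*(4 + W))
y + L(-1)*(-32) = 46 - (4 - 1)*(-32) = 46 - 1*3*(-32) = 46 - 3*(-32) = 46 + 96 = 142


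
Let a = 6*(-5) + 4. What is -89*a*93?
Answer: 215202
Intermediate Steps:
a = -26 (a = -30 + 4 = -26)
-89*a*93 = -89*(-26)*93 = 2314*93 = 215202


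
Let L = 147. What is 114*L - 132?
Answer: 16626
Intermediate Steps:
114*L - 132 = 114*147 - 132 = 16758 - 132 = 16626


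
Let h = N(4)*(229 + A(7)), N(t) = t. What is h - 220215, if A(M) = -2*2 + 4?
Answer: -219299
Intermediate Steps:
A(M) = 0 (A(M) = -4 + 4 = 0)
h = 916 (h = 4*(229 + 0) = 4*229 = 916)
h - 220215 = 916 - 220215 = -219299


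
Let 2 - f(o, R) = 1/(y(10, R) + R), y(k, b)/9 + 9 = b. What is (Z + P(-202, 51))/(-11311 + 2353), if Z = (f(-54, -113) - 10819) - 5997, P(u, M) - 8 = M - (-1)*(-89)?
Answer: 6799361/3616046 ≈ 1.8803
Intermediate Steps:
y(k, b) = -81 + 9*b
f(o, R) = 2 - 1/(-81 + 10*R) (f(o, R) = 2 - 1/((-81 + 9*R) + R) = 2 - 1/(-81 + 10*R))
P(u, M) = -81 + M (P(u, M) = 8 + (M - (-1)*(-89)) = 8 + (M - 1*89) = 8 + (M - 89) = 8 + (-89 + M) = -81 + M)
Z = -20361753/1211 (Z = ((-163 + 20*(-113))/(-81 + 10*(-113)) - 10819) - 5997 = ((-163 - 2260)/(-81 - 1130) - 10819) - 5997 = (-2423/(-1211) - 10819) - 5997 = (-1/1211*(-2423) - 10819) - 5997 = (2423/1211 - 10819) - 5997 = -13099386/1211 - 5997 = -20361753/1211 ≈ -16814.)
(Z + P(-202, 51))/(-11311 + 2353) = (-20361753/1211 + (-81 + 51))/(-11311 + 2353) = (-20361753/1211 - 30)/(-8958) = -20398083/1211*(-1/8958) = 6799361/3616046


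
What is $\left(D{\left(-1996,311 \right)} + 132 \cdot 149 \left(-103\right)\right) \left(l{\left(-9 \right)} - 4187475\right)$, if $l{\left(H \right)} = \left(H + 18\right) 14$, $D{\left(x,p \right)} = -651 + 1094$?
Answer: $8480893357989$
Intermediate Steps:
$D{\left(x,p \right)} = 443$
$l{\left(H \right)} = 252 + 14 H$ ($l{\left(H \right)} = \left(18 + H\right) 14 = 252 + 14 H$)
$\left(D{\left(-1996,311 \right)} + 132 \cdot 149 \left(-103\right)\right) \left(l{\left(-9 \right)} - 4187475\right) = \left(443 + 132 \cdot 149 \left(-103\right)\right) \left(\left(252 + 14 \left(-9\right)\right) - 4187475\right) = \left(443 + 19668 \left(-103\right)\right) \left(\left(252 - 126\right) - 4187475\right) = \left(443 - 2025804\right) \left(126 - 4187475\right) = \left(-2025361\right) \left(-4187349\right) = 8480893357989$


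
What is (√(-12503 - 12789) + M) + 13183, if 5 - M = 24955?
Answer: -11767 + 2*I*√6323 ≈ -11767.0 + 159.03*I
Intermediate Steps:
M = -24950 (M = 5 - 1*24955 = 5 - 24955 = -24950)
(√(-12503 - 12789) + M) + 13183 = (√(-12503 - 12789) - 24950) + 13183 = (√(-25292) - 24950) + 13183 = (2*I*√6323 - 24950) + 13183 = (-24950 + 2*I*√6323) + 13183 = -11767 + 2*I*√6323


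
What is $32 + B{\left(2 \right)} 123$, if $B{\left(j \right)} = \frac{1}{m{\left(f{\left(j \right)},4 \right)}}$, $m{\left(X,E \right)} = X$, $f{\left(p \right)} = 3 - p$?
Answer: $155$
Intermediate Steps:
$B{\left(j \right)} = \frac{1}{3 - j}$
$32 + B{\left(2 \right)} 123 = 32 + - \frac{1}{-3 + 2} \cdot 123 = 32 + - \frac{1}{-1} \cdot 123 = 32 + \left(-1\right) \left(-1\right) 123 = 32 + 1 \cdot 123 = 32 + 123 = 155$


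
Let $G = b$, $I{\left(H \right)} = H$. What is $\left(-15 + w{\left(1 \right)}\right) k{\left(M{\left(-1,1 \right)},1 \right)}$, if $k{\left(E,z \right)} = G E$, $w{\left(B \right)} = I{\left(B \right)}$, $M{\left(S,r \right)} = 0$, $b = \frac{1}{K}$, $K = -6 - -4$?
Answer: $0$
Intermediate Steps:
$K = -2$ ($K = -6 + 4 = -2$)
$b = - \frac{1}{2}$ ($b = \frac{1}{-2} = - \frac{1}{2} \approx -0.5$)
$G = - \frac{1}{2} \approx -0.5$
$w{\left(B \right)} = B$
$k{\left(E,z \right)} = - \frac{E}{2}$
$\left(-15 + w{\left(1 \right)}\right) k{\left(M{\left(-1,1 \right)},1 \right)} = \left(-15 + 1\right) \left(\left(- \frac{1}{2}\right) 0\right) = \left(-14\right) 0 = 0$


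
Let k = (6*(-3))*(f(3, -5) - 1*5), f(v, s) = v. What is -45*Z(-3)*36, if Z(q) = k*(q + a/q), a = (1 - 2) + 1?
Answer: 174960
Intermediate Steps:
a = 0 (a = -1 + 1 = 0)
k = 36 (k = (6*(-3))*(3 - 1*5) = -18*(3 - 5) = -18*(-2) = 36)
Z(q) = 36*q (Z(q) = 36*(q + 0/q) = 36*(q + 0) = 36*q)
-45*Z(-3)*36 = -1620*(-3)*36 = -45*(-108)*36 = 4860*36 = 174960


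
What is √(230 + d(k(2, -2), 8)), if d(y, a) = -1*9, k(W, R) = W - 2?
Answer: √221 ≈ 14.866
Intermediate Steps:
k(W, R) = -2 + W
d(y, a) = -9
√(230 + d(k(2, -2), 8)) = √(230 - 9) = √221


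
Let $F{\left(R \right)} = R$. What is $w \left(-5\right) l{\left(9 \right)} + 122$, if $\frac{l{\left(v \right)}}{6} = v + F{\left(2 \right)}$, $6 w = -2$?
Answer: $232$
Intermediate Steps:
$w = - \frac{1}{3}$ ($w = \frac{1}{6} \left(-2\right) = - \frac{1}{3} \approx -0.33333$)
$l{\left(v \right)} = 12 + 6 v$ ($l{\left(v \right)} = 6 \left(v + 2\right) = 6 \left(2 + v\right) = 12 + 6 v$)
$w \left(-5\right) l{\left(9 \right)} + 122 = \left(- \frac{1}{3}\right) \left(-5\right) \left(12 + 6 \cdot 9\right) + 122 = \frac{5 \left(12 + 54\right)}{3} + 122 = \frac{5}{3} \cdot 66 + 122 = 110 + 122 = 232$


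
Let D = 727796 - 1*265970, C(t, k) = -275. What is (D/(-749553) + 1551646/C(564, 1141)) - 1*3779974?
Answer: -260106050704146/68709025 ≈ -3.7856e+6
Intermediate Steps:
D = 461826 (D = 727796 - 265970 = 461826)
(D/(-749553) + 1551646/C(564, 1141)) - 1*3779974 = (461826/(-749553) + 1551646/(-275)) - 1*3779974 = (461826*(-1/749553) + 1551646*(-1/275)) - 3779974 = (-153942/249851 - 1551646/275) - 3779974 = -387722638796/68709025 - 3779974 = -260106050704146/68709025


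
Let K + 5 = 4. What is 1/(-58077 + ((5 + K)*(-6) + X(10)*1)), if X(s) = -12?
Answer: -1/58113 ≈ -1.7208e-5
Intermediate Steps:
K = -1 (K = -5 + 4 = -1)
1/(-58077 + ((5 + K)*(-6) + X(10)*1)) = 1/(-58077 + ((5 - 1)*(-6) - 12*1)) = 1/(-58077 + (4*(-6) - 12)) = 1/(-58077 + (-24 - 12)) = 1/(-58077 - 36) = 1/(-58113) = -1/58113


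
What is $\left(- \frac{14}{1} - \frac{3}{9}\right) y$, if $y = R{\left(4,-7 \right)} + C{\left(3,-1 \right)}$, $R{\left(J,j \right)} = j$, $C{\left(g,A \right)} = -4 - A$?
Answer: $\frac{430}{3} \approx 143.33$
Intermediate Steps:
$y = -10$ ($y = -7 - 3 = -10$)
$\left(- \frac{14}{1} - \frac{3}{9}\right) y = \left(- \frac{14}{1} - \frac{3}{9}\right) \left(-10\right) = \left(\left(-14\right) 1 - \frac{1}{3}\right) \left(-10\right) = \left(-14 - \frac{1}{3}\right) \left(-10\right) = \left(- \frac{43}{3}\right) \left(-10\right) = \frac{430}{3}$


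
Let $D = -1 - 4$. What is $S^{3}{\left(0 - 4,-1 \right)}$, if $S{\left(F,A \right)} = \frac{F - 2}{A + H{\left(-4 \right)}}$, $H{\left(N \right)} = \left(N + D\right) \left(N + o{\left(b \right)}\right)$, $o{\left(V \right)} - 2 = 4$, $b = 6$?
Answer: $\frac{216}{6859} \approx 0.031491$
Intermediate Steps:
$D = -5$
$o{\left(V \right)} = 6$ ($o{\left(V \right)} = 2 + 4 = 6$)
$H{\left(N \right)} = \left(-5 + N\right) \left(6 + N\right)$ ($H{\left(N \right)} = \left(N - 5\right) \left(N + 6\right) = \left(-5 + N\right) \left(6 + N\right)$)
$S{\left(F,A \right)} = \frac{-2 + F}{-18 + A}$ ($S{\left(F,A \right)} = \frac{F - 2}{A - \left(34 - 16\right)} = \frac{-2 + F}{A - 18} = \frac{-2 + F}{-18 + A}$)
$S^{3}{\left(0 - 4,-1 \right)} = \left(\frac{-2 + \left(0 - 4\right)}{-18 - 1}\right)^{3} = \left(\frac{-2 + \left(0 - 4\right)}{-19}\right)^{3} = \left(- \frac{-2 - 4}{19}\right)^{3} = \left(\left(- \frac{1}{19}\right) \left(-6\right)\right)^{3} = \left(\frac{6}{19}\right)^{3} = \frac{216}{6859}$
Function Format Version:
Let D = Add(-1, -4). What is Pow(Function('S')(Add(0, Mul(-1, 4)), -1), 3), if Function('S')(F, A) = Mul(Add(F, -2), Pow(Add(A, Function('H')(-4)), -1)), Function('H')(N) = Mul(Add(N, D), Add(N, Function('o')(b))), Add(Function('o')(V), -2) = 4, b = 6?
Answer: Rational(216, 6859) ≈ 0.031491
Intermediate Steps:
D = -5
Function('o')(V) = 6 (Function('o')(V) = Add(2, 4) = 6)
Function('H')(N) = Mul(Add(-5, N), Add(6, N)) (Function('H')(N) = Mul(Add(N, -5), Add(N, 6)) = Mul(Add(-5, N), Add(6, N)))
Function('S')(F, A) = Mul(Pow(Add(-18, A), -1), Add(-2, F)) (Function('S')(F, A) = Mul(Add(F, -2), Pow(Add(A, Add(-30, -4, Pow(-4, 2))), -1)) = Mul(Add(-2, F), Pow(Add(A, Add(-30, -4, 16)), -1)) = Mul(Add(-2, F), Pow(Add(A, -18), -1)) = Mul(Add(-2, F), Pow(Add(-18, A), -1)) = Mul(Pow(Add(-18, A), -1), Add(-2, F)))
Pow(Function('S')(Add(0, Mul(-1, 4)), -1), 3) = Pow(Mul(Pow(Add(-18, -1), -1), Add(-2, Add(0, Mul(-1, 4)))), 3) = Pow(Mul(Pow(-19, -1), Add(-2, Add(0, -4))), 3) = Pow(Mul(Rational(-1, 19), Add(-2, -4)), 3) = Pow(Mul(Rational(-1, 19), -6), 3) = Pow(Rational(6, 19), 3) = Rational(216, 6859)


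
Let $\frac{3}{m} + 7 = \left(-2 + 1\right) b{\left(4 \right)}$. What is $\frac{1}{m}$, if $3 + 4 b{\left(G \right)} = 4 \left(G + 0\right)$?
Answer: $- \frac{41}{12} \approx -3.4167$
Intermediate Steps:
$b{\left(G \right)} = - \frac{3}{4} + G$ ($b{\left(G \right)} = - \frac{3}{4} + \frac{4 \left(G + 0\right)}{4} = - \frac{3}{4} + \frac{4 G}{4} = - \frac{3}{4} + G$)
$m = - \frac{12}{41}$ ($m = \frac{3}{-7 + \left(-2 + 1\right) \left(- \frac{3}{4} + 4\right)} = \frac{3}{-7 - \frac{13}{4}} = \frac{3}{- \frac{41}{4}} = 3 \left(- \frac{4}{41}\right) = - \frac{12}{41} \approx -0.29268$)
$\frac{1}{m} = \frac{1}{- \frac{12}{41}} = - \frac{41}{12}$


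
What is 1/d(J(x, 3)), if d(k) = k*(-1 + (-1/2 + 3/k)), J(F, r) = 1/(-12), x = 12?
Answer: 8/25 ≈ 0.32000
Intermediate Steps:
J(F, r) = -1/12
d(k) = k*(-3/2 + 3/k) (d(k) = k*(-1 + (-1*½ + 3/k)) = k*(-1 + (-½ + 3/k)) = k*(-3/2 + 3/k))
1/d(J(x, 3)) = 1/(3 - 3/2*(-1/12)) = 1/(3 + ⅛) = 1/(25/8) = 8/25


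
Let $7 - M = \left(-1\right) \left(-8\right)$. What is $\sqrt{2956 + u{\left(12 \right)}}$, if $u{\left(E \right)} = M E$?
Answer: $8 \sqrt{46} \approx 54.259$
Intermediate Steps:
$M = -1$ ($M = 7 - \left(-1\right) \left(-8\right) = 7 - 8 = -1$)
$u{\left(E \right)} = - E$
$\sqrt{2956 + u{\left(12 \right)}} = \sqrt{2956 - 12} = \sqrt{2944} = 8 \sqrt{46}$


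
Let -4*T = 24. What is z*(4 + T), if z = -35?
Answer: 70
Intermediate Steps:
T = -6 (T = -¼*24 = -6)
z*(4 + T) = -35*(4 - 6) = -35*(-2) = 70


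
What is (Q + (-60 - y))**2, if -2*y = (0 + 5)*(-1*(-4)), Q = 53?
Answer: 9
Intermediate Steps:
y = -10 (y = -(0 + 5)*(-1*(-4))/2 = -5*4/2 = -1/2*20 = -10)
(Q + (-60 - y))**2 = (53 + (-60 - 1*(-10)))**2 = (53 + (-60 + 10))**2 = (53 - 50)**2 = 3**2 = 9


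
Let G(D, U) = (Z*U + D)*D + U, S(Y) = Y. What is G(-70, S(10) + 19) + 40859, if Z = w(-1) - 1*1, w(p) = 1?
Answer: 45788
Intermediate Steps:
Z = 0 (Z = 1 - 1*1 = 1 - 1 = 0)
G(D, U) = U + D² (G(D, U) = (0*U + D)*D + U = (0 + D)*D + U = D*D + U = D² + U = U + D²)
G(-70, S(10) + 19) + 40859 = ((10 + 19) + (-70)²) + 40859 = (29 + 4900) + 40859 = 4929 + 40859 = 45788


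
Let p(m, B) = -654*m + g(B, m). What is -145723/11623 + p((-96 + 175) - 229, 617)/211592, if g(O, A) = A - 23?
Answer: -29695615495/2459333816 ≈ -12.075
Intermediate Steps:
g(O, A) = -23 + A
p(m, B) = -23 - 653*m (p(m, B) = -654*m + (-23 + m) = -23 - 653*m)
-145723/11623 + p((-96 + 175) - 229, 617)/211592 = -145723/11623 + (-23 - 653*((-96 + 175) - 229))/211592 = -145723*1/11623 + (-23 - 653*(79 - 229))*(1/211592) = -145723/11623 + (-23 - 653*(-150))*(1/211592) = -145723/11623 + (-23 + 97950)*(1/211592) = -145723/11623 + 97927*(1/211592) = -145723/11623 + 97927/211592 = -29695615495/2459333816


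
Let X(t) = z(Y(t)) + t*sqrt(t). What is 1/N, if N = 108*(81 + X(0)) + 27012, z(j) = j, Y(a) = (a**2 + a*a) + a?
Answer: 1/35760 ≈ 2.7964e-5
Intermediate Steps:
Y(a) = a + 2*a**2 (Y(a) = (a**2 + a**2) + a = 2*a**2 + a = a + 2*a**2)
X(t) = t**(3/2) + t*(1 + 2*t) (X(t) = t*(1 + 2*t) + t*sqrt(t) = t*(1 + 2*t) + t**(3/2) = t**(3/2) + t*(1 + 2*t))
N = 35760 (N = 108*(81 + (0**(3/2) + 0*(1 + 2*0))) + 27012 = 108*(81 + (0 + 0*(1 + 0))) + 27012 = 108*(81 + (0 + 0*1)) + 27012 = 108*(81 + (0 + 0)) + 27012 = 108*(81 + 0) + 27012 = 108*81 + 27012 = 8748 + 27012 = 35760)
1/N = 1/35760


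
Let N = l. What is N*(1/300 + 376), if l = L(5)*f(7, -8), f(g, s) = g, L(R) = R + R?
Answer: 789607/30 ≈ 26320.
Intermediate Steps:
L(R) = 2*R
l = 70 (l = (2*5)*7 = 10*7 = 70)
N = 70
N*(1/300 + 376) = 70*(1/300 + 376) = 70*(112801/300) = 789607/30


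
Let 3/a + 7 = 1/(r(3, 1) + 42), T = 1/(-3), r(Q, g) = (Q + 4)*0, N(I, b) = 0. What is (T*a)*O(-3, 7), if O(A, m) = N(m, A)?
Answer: 0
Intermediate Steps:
O(A, m) = 0
r(Q, g) = 0 (r(Q, g) = (4 + Q)*0 = 0)
T = -⅓ ≈ -0.33333
a = -126/293 (a = 3/(-7 + 1/(0 + 42)) = 3/(-7 + 1/42) = 3/(-293/42) = 3*(-42/293) = -126/293 ≈ -0.43003)
(T*a)*O(-3, 7) = -⅓*(-126/293)*0 = (42/293)*0 = 0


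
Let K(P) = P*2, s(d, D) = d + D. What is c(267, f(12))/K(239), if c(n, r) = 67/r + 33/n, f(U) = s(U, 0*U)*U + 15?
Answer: 3856/3382089 ≈ 0.0011401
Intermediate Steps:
s(d, D) = D + d
K(P) = 2*P
f(U) = 15 + U² (f(U) = (0*U + U)*U + 15 = (0 + U)*U + 15 = U*U + 15 = U² + 15 = 15 + U²)
c(n, r) = 33/n + 67/r
c(267, f(12))/K(239) = (33/267 + 67/(15 + 12²))/((2*239)) = (33*(1/267) + 67/(15 + 144))/478 = (11/89 + 67/159)*(1/478) = (7712/14151)*(1/478) = 3856/3382089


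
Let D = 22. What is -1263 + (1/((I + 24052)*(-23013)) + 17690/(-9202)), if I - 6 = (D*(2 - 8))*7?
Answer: -72056246028659/56964953394 ≈ -1264.9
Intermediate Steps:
I = -918 (I = 6 + (22*(2 - 8))*7 = 6 + (22*(-6))*7 = 6 - 132*7 = 6 - 924 = -918)
-1263 + (1/((I + 24052)*(-23013)) + 17690/(-9202)) = -1263 + (1/((-918 + 24052)*(-23013)) + 17690/(-9202)) = -1263 + (-1/23013/23134 + 17690*(-1/9202)) = -1263 + ((1/23134)*(-1/23013) - 8845/4601) = -1263 + (-1/532382742 - 8845/4601) = -1263 - 109509892037/56964953394 = -72056246028659/56964953394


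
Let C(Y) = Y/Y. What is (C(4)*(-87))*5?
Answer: -435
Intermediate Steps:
C(Y) = 1
(C(4)*(-87))*5 = (1*(-87))*5 = -87*5 = -435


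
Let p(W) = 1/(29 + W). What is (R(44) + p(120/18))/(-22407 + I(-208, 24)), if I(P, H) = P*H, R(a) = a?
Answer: -4711/2931693 ≈ -0.0016069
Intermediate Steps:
I(P, H) = H*P
(R(44) + p(120/18))/(-22407 + I(-208, 24)) = (44 + 1/(29 + 120/18))/(-22407 + 24*(-208)) = (44 + 1/(29 + 120*(1/18)))/(-22407 - 4992) = (44 + 1/(29 + 20/3))/(-27399) = (44 + 1/(107/3))*(-1/27399) = (44 + 3/107)*(-1/27399) = (4711/107)*(-1/27399) = -4711/2931693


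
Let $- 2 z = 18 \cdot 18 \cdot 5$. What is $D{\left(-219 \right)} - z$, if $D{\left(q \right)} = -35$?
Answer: $775$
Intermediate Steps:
$z = -810$ ($z = - \frac{18 \cdot 18 \cdot 5}{2} = - \frac{324 \cdot 5}{2} = \left(- \frac{1}{2}\right) 1620 = -810$)
$D{\left(-219 \right)} - z = -35 - -810 = -35 + 810 = 775$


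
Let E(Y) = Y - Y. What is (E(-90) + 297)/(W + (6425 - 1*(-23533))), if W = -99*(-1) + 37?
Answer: 297/30094 ≈ 0.0098691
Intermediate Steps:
W = 136 (W = 99 + 37 = 136)
E(Y) = 0
(E(-90) + 297)/(W + (6425 - 1*(-23533))) = (0 + 297)/(136 + (6425 - 1*(-23533))) = 297/(136 + (6425 + 23533)) = 297/(136 + 29958) = 297/30094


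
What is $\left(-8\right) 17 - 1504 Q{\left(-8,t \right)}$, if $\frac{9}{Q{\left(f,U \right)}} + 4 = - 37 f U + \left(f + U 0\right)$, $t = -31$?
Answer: $- \frac{309008}{2297} \approx -134.53$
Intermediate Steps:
$Q{\left(f,U \right)} = \frac{9}{-4 + f - 37 U f}$ ($Q{\left(f,U \right)} = \frac{9}{-4 + \left(- 37 f U + \left(f + U 0\right)\right)} = \frac{9}{-4 - \left(- f + 37 U f\right)} = \frac{9}{-4 + f - 37 U f}$)
$\left(-8\right) 17 - 1504 Q{\left(-8,t \right)} = \left(-8\right) 17 - 1504 \left(- \frac{9}{4 - -8 + 37 \left(-31\right) \left(-8\right)}\right) = -136 - 1504 \left(- \frac{9}{4 + 8 + 9176}\right) = -136 - 1504 \left(- \frac{9}{9188}\right) = -136 - 1504 \left(\left(-9\right) \frac{1}{9188}\right) = -136 - - \frac{3384}{2297} = -136 + \frac{3384}{2297} = - \frac{309008}{2297}$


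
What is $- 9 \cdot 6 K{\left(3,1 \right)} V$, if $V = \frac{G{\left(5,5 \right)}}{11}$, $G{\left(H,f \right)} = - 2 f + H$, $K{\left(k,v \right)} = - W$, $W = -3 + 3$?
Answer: $0$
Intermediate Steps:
$W = 0$
$K{\left(k,v \right)} = 0$ ($K{\left(k,v \right)} = \left(-1\right) 0 = 0$)
$G{\left(H,f \right)} = H - 2 f$
$V = - \frac{5}{11}$ ($V = \frac{5 - 10}{11} = \left(5 - 10\right) \frac{1}{11} = \left(-5\right) \frac{1}{11} = - \frac{5}{11} \approx -0.45455$)
$- 9 \cdot 6 K{\left(3,1 \right)} V = - 9 \cdot 6 \cdot 0 \left(- \frac{5}{11}\right) = \left(-9\right) 0 \left(- \frac{5}{11}\right) = 0 \left(- \frac{5}{11}\right) = 0$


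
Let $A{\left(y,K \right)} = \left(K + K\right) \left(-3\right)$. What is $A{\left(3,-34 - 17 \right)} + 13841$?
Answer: $14147$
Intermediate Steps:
$A{\left(y,K \right)} = - 6 K$ ($A{\left(y,K \right)} = 2 K \left(-3\right) = - 6 K$)
$A{\left(3,-34 - 17 \right)} + 13841 = - 6 \left(-34 - 17\right) + 13841 = \left(-6\right) \left(-51\right) + 13841 = 306 + 13841 = 14147$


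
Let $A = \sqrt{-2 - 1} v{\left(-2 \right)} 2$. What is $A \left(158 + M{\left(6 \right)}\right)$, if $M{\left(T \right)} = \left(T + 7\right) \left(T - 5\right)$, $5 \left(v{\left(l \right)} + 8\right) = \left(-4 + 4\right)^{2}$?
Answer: $- 2736 i \sqrt{3} \approx - 4738.9 i$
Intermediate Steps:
$v{\left(l \right)} = -8$ ($v{\left(l \right)} = -8 + \frac{\left(-4 + 4\right)^{2}}{5} = -8 + \frac{0^{2}}{5} = -8 + \frac{1}{5} \cdot 0 = -8 + 0 = -8$)
$A = - 16 i \sqrt{3}$ ($A = \sqrt{-2 - 1} \left(-8\right) 2 = \sqrt{-3} \left(-8\right) 2 = i \sqrt{3} \left(-8\right) 2 = - 8 i \sqrt{3} \cdot 2 = - 16 i \sqrt{3} \approx - 27.713 i$)
$M{\left(T \right)} = \left(-5 + T\right) \left(7 + T\right)$ ($M{\left(T \right)} = \left(7 + T\right) \left(-5 + T\right) = \left(-5 + T\right) \left(7 + T\right)$)
$A \left(158 + M{\left(6 \right)}\right) = - 16 i \sqrt{3} \left(158 + \left(-35 + 6^{2} + 2 \cdot 6\right)\right) = - 16 i \sqrt{3} \left(158 + \left(-35 + 36 + 12\right)\right) = - 16 i \sqrt{3} \left(158 + 13\right) = - 16 i \sqrt{3} \cdot 171 = - 2736 i \sqrt{3}$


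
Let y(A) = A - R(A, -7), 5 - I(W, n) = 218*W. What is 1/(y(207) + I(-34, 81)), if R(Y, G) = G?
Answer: 1/7631 ≈ 0.00013104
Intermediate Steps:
I(W, n) = 5 - 218*W
y(A) = 7 + A (y(A) = A - 1*(-7) = A + 7 = 7 + A)
1/(y(207) + I(-34, 81)) = 1/((7 + 207) + (5 - 218*(-34))) = 1/(214 + (5 + 7412)) = 1/(214 + 7417) = 1/7631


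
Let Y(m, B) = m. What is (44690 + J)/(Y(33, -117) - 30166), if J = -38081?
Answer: -6609/30133 ≈ -0.21933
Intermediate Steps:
(44690 + J)/(Y(33, -117) - 30166) = (44690 - 38081)/(33 - 30166) = 6609/(-30133) = 6609*(-1/30133) = -6609/30133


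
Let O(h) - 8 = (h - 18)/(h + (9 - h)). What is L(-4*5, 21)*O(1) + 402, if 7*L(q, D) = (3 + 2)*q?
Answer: 19826/63 ≈ 314.70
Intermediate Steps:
L(q, D) = 5*q/7 (L(q, D) = ((3 + 2)*q)/7 = (5*q)/7 = 5*q/7)
O(h) = 6 + h/9 (O(h) = 8 + (h - 18)/(h + (9 - h)) = 8 + (-18 + h)/9 = 8 + (-18 + h)*(⅑) = 8 + (-2 + h/9) = 6 + h/9)
L(-4*5, 21)*O(1) + 402 = (5*(-4*5)/7)*(6 + (⅑)*1) + 402 = ((5/7)*(-20))*(6 + ⅑) + 402 = -100/7*55/9 + 402 = -5500/63 + 402 = 19826/63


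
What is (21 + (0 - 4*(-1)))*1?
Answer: 25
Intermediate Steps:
(21 + (0 - 4*(-1)))*1 = (21 + (0 + 4))*1 = (21 + 4)*1 = 25*1 = 25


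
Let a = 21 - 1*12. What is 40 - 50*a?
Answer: -410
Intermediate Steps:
a = 9 (a = 21 - 12 = 9)
40 - 50*a = 40 - 50*9 = 40 - 450 = -410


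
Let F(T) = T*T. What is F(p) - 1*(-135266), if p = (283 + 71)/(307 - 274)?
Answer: 16381110/121 ≈ 1.3538e+5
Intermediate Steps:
p = 118/11 (p = 354/33 = 354*(1/33) = 118/11 ≈ 10.727)
F(T) = T²
F(p) - 1*(-135266) = (118/11)² - 1*(-135266) = 13924/121 + 135266 = 16381110/121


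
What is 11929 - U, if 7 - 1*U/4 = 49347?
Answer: 209289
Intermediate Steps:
U = -197360 (U = 28 - 4*49347 = 28 - 197388 = -197360)
11929 - U = 11929 - 1*(-197360) = 11929 + 197360 = 209289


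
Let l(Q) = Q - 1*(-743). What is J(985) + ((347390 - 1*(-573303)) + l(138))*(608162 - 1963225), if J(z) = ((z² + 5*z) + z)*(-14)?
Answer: -1248804495052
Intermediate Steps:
l(Q) = 743 + Q (l(Q) = Q + 743 = 743 + Q)
J(z) = -84*z - 14*z² (J(z) = (z² + 6*z)*(-14) = -84*z - 14*z²)
J(985) + ((347390 - 1*(-573303)) + l(138))*(608162 - 1963225) = -14*985*(6 + 985) + ((347390 - 1*(-573303)) + (743 + 138))*(608162 - 1963225) = -14*985*991 + ((347390 + 573303) + 881)*(-1355063) = -13665890 + (920693 + 881)*(-1355063) = -13665890 + 921574*(-1355063) = -13665890 - 1248790829162 = -1248804495052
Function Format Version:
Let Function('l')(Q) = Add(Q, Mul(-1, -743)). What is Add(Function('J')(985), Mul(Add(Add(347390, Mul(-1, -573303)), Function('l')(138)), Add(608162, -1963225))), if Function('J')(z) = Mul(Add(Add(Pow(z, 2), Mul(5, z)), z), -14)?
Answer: -1248804495052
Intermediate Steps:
Function('l')(Q) = Add(743, Q) (Function('l')(Q) = Add(Q, 743) = Add(743, Q))
Function('J')(z) = Add(Mul(-84, z), Mul(-14, Pow(z, 2))) (Function('J')(z) = Mul(Add(Pow(z, 2), Mul(6, z)), -14) = Add(Mul(-84, z), Mul(-14, Pow(z, 2))))
Add(Function('J')(985), Mul(Add(Add(347390, Mul(-1, -573303)), Function('l')(138)), Add(608162, -1963225))) = Add(Mul(-14, 985, Add(6, 985)), Mul(Add(Add(347390, Mul(-1, -573303)), Add(743, 138)), Add(608162, -1963225))) = Add(Mul(-14, 985, 991), Mul(Add(Add(347390, 573303), 881), -1355063)) = Add(-13665890, Mul(Add(920693, 881), -1355063)) = Add(-13665890, Mul(921574, -1355063)) = Add(-13665890, -1248790829162) = -1248804495052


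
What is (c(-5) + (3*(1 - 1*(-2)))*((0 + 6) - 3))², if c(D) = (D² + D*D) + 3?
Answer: 6400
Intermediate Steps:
c(D) = 3 + 2*D² (c(D) = (D² + D²) + 3 = 2*D² + 3 = 3 + 2*D²)
(c(-5) + (3*(1 - 1*(-2)))*((0 + 6) - 3))² = ((3 + 2*(-5)²) + (3*(1 - 1*(-2)))*((0 + 6) - 3))² = ((3 + 2*25) + (3*(1 + 2))*(6 - 3))² = ((3 + 50) + (3*3)*3)² = (53 + 9*3)² = (53 + 27)² = 80² = 6400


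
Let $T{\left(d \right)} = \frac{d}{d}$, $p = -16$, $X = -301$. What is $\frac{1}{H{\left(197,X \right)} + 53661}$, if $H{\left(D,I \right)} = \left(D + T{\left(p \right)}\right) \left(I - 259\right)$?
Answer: $- \frac{1}{57219} \approx -1.7477 \cdot 10^{-5}$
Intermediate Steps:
$T{\left(d \right)} = 1$
$H{\left(D,I \right)} = \left(1 + D\right) \left(-259 + I\right)$ ($H{\left(D,I \right)} = \left(D + 1\right) \left(I - 259\right) = \left(1 + D\right) \left(-259 + I\right)$)
$\frac{1}{H{\left(197,X \right)} + 53661} = \frac{1}{\left(-259 - 301 - 51023 + 197 \left(-301\right)\right) + 53661} = \frac{1}{\left(-259 - 301 - 51023 - 59297\right) + 53661} = \frac{1}{-110880 + 53661} = \frac{1}{-57219} = - \frac{1}{57219}$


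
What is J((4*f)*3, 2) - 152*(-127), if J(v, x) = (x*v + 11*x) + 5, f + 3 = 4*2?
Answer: 19451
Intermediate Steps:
f = 5 (f = -3 + 4*2 = -3 + 8 = 5)
J(v, x) = 5 + 11*x + v*x (J(v, x) = (v*x + 11*x) + 5 = (11*x + v*x) + 5 = 5 + 11*x + v*x)
J((4*f)*3, 2) - 152*(-127) = (5 + 11*2 + ((4*5)*3)*2) - 152*(-127) = (5 + 22 + (20*3)*2) + 19304 = (5 + 22 + 60*2) + 19304 = (5 + 22 + 120) + 19304 = 147 + 19304 = 19451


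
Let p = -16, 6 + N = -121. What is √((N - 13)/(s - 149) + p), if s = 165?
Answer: 3*I*√11/2 ≈ 4.9749*I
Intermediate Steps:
N = -127 (N = -6 - 121 = -127)
√((N - 13)/(s - 149) + p) = √((-127 - 13)/(165 - 149) - 16) = √(-140/16 - 16) = √(-140*1/16 - 16) = √(-35/4 - 16) = √(-99/4) = 3*I*√11/2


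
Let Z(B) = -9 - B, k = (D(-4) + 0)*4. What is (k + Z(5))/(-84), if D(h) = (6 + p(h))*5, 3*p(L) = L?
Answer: -17/18 ≈ -0.94444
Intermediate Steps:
p(L) = L/3
D(h) = 30 + 5*h/3 (D(h) = (6 + h/3)*5 = 30 + 5*h/3)
k = 280/3 (k = ((30 + (5/3)*(-4)) + 0)*4 = ((30 - 20/3) + 0)*4 = (70/3 + 0)*4 = (70/3)*4 = 280/3 ≈ 93.333)
(k + Z(5))/(-84) = (280/3 + (-9 - 1*5))/(-84) = -(280/3 + (-9 - 5))/84 = -(280/3 - 14)/84 = -1/84*238/3 = -17/18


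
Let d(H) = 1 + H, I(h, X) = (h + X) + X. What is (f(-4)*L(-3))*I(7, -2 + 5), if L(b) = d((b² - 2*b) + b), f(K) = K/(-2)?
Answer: 338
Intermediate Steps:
I(h, X) = h + 2*X (I(h, X) = (X + h) + X = h + 2*X)
f(K) = -K/2 (f(K) = K*(-½) = -K/2)
L(b) = 1 + b² - b (L(b) = 1 + ((b² - 2*b) + b) = 1 + (b² - b) = 1 + b² - b)
(f(-4)*L(-3))*I(7, -2 + 5) = ((-½*(-4))*(1 - 3*(-1 - 3)))*(7 + 2*(-2 + 5)) = (2*(1 - 3*(-4)))*(7 + 2*3) = (2*(1 + 12))*(7 + 6) = (2*13)*13 = 26*13 = 338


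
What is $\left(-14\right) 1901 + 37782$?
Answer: $11168$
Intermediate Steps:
$\left(-14\right) 1901 + 37782 = -26614 + 37782 = 11168$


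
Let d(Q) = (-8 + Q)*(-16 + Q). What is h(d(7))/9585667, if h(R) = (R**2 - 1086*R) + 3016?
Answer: -6677/9585667 ≈ -0.00069656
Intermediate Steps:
d(Q) = (-16 + Q)*(-8 + Q)
h(R) = 3016 + R**2 - 1086*R
h(d(7))/9585667 = (3016 + (128 + 7**2 - 24*7)**2 - 1086*(128 + 7**2 - 24*7))/9585667 = (3016 + (128 + 49 - 168)**2 - 1086*(128 + 49 - 168))*(1/9585667) = (3016 + 9**2 - 1086*9)*(1/9585667) = (3016 + 81 - 9774)*(1/9585667) = -6677*1/9585667 = -6677/9585667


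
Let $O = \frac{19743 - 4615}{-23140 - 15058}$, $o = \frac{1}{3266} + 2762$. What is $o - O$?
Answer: $\frac{2426914361}{878554} \approx 2762.4$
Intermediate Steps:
$o = \frac{9020693}{3266}$ ($o = \frac{1}{3266} + 2762 = \frac{9020693}{3266} \approx 2762.0$)
$O = - \frac{7564}{19099}$ ($O = \frac{15128}{-38198} = 15128 \left(- \frac{1}{38198}\right) = - \frac{7564}{19099} \approx -0.39604$)
$o - O = \frac{9020693}{3266} - - \frac{7564}{19099} = \frac{9020693}{3266} + \frac{7564}{19099} = \frac{2426914361}{878554}$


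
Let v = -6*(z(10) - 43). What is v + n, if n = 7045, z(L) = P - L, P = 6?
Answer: 7327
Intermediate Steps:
z(L) = 6 - L
v = 282 (v = -6*((6 - 1*10) - 43) = -6*((6 - 10) - 43) = -6*(-4 - 43) = -6*(-47) = 282)
v + n = 282 + 7045 = 7327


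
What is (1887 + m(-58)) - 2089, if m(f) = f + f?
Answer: -318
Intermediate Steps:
m(f) = 2*f
(1887 + m(-58)) - 2089 = (1887 + 2*(-58)) - 2089 = (1887 - 116) - 2089 = 1771 - 2089 = -318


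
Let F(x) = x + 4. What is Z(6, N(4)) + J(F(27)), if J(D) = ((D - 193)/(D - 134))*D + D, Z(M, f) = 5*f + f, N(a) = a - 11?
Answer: 3889/103 ≈ 37.757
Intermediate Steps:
N(a) = -11 + a
Z(M, f) = 6*f
F(x) = 4 + x
J(D) = D + D*(-193 + D)/(-134 + D) (J(D) = ((-193 + D)/(-134 + D))*D + D = D*(-193 + D)/(-134 + D) + D = D + D*(-193 + D)/(-134 + D))
Z(6, N(4)) + J(F(27)) = 6*(-11 + 4) + (4 + 27)*(-327 + 2*(4 + 27))/(-134 + (4 + 27)) = 6*(-7) + 31*(-327 + 2*31)/(-134 + 31) = -42 + 31*(-327 + 62)/(-103) = -42 + 31*(-1/103)*(-265) = -42 + 8215/103 = 3889/103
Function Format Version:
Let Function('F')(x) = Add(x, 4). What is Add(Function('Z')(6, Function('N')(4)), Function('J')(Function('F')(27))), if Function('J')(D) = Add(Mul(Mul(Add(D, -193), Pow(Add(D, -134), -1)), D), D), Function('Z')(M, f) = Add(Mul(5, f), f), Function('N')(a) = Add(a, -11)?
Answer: Rational(3889, 103) ≈ 37.757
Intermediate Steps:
Function('N')(a) = Add(-11, a)
Function('Z')(M, f) = Mul(6, f)
Function('F')(x) = Add(4, x)
Function('J')(D) = Add(D, Mul(D, Pow(Add(-134, D), -1), Add(-193, D))) (Function('J')(D) = Add(Mul(Mul(Add(-193, D), Pow(Add(-134, D), -1)), D), D) = Add(Mul(Mul(Pow(Add(-134, D), -1), Add(-193, D)), D), D) = Add(Mul(D, Pow(Add(-134, D), -1), Add(-193, D)), D) = Add(D, Mul(D, Pow(Add(-134, D), -1), Add(-193, D))))
Add(Function('Z')(6, Function('N')(4)), Function('J')(Function('F')(27))) = Add(Mul(6, Add(-11, 4)), Mul(Add(4, 27), Pow(Add(-134, Add(4, 27)), -1), Add(-327, Mul(2, Add(4, 27))))) = Add(Mul(6, -7), Mul(31, Pow(Add(-134, 31), -1), Add(-327, Mul(2, 31)))) = Add(-42, Mul(31, Pow(-103, -1), Add(-327, 62))) = Add(-42, Mul(31, Rational(-1, 103), -265)) = Add(-42, Rational(8215, 103)) = Rational(3889, 103)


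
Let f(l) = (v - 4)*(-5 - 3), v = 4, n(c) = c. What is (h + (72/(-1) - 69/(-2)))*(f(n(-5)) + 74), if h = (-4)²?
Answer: -1591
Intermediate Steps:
f(l) = 0 (f(l) = (4 - 4)*(-5 - 3) = 0*(-8) = 0)
h = 16
(h + (72/(-1) - 69/(-2)))*(f(n(-5)) + 74) = (16 + (72/(-1) - 69/(-2)))*(0 + 74) = (16 + (72*(-1) - 69*(-½)))*74 = (16 + (-72 + 69/2))*74 = (16 - 75/2)*74 = -43/2*74 = -1591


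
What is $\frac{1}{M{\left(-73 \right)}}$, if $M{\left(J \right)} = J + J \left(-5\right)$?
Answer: $\frac{1}{292} \approx 0.0034247$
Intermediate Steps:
$M{\left(J \right)} = - 4 J$ ($M{\left(J \right)} = J - 5 J = - 4 J$)
$\frac{1}{M{\left(-73 \right)}} = \frac{1}{\left(-4\right) \left(-73\right)} = \frac{1}{292}$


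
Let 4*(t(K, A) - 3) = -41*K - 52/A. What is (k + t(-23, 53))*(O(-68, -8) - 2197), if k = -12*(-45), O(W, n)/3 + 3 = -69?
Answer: -398248759/212 ≈ -1.8785e+6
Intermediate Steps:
O(W, n) = -216 (O(W, n) = -9 + 3*(-69) = -9 - 207 = -216)
k = 540
t(K, A) = 3 - 13/A - 41*K/4 (t(K, A) = 3 + (-41*K - 52/A)/4 = 3 + (-52/A - 41*K)/4 = 3 + (-13/A - 41*K/4) = 3 - 13/A - 41*K/4)
(k + t(-23, 53))*(O(-68, -8) - 2197) = (540 + (3 - 13/53 - 41/4*(-23)))*(-216 - 2197) = (540 + (3 - 13*1/53 + 943/4))*(-2413) = (540 + (3 - 13/53 + 943/4))*(-2413) = (540 + 50563/212)*(-2413) = (165043/212)*(-2413) = -398248759/212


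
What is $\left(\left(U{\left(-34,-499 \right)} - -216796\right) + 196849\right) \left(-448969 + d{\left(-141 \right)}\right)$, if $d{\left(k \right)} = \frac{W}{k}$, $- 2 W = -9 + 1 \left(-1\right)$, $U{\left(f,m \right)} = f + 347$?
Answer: $- \frac{8735153227124}{47} \approx -1.8585 \cdot 10^{11}$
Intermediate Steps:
$U{\left(f,m \right)} = 347 + f$
$W = 5$ ($W = - \frac{-9 + 1 \left(-1\right)}{2} = - \frac{-9 - 1}{2} = \left(- \frac{1}{2}\right) \left(-10\right) = 5$)
$d{\left(k \right)} = \frac{5}{k}$
$\left(\left(U{\left(-34,-499 \right)} - -216796\right) + 196849\right) \left(-448969 + d{\left(-141 \right)}\right) = \left(\left(\left(347 - 34\right) - -216796\right) + 196849\right) \left(-448969 + \frac{5}{-141}\right) = \left(\left(313 + 216796\right) + 196849\right) \left(-448969 + 5 \left(- \frac{1}{141}\right)\right) = \left(217109 + 196849\right) \left(-448969 - \frac{5}{141}\right) = 413958 \left(- \frac{63304634}{141}\right) = - \frac{8735153227124}{47}$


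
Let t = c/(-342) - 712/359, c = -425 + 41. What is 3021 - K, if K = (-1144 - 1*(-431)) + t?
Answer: 76426450/20463 ≈ 3734.9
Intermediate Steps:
c = -384
t = -17608/20463 (t = -384/(-342) - 712/359 = -384*(-1/342) - 712*1/359 = 64/57 - 712/359 = -17608/20463 ≈ -0.86048)
K = -14607727/20463 (K = (-1144 - 1*(-431)) - 17608/20463 = (-1144 + 431) - 17608/20463 = -713 - 17608/20463 = -14607727/20463 ≈ -713.86)
3021 - K = 3021 - 1*(-14607727/20463) = 3021 + 14607727/20463 = 76426450/20463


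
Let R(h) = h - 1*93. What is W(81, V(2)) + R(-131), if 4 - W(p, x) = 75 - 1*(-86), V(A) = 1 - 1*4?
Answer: -381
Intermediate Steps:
V(A) = -3 (V(A) = 1 - 4 = -3)
R(h) = -93 + h (R(h) = h - 93 = -93 + h)
W(p, x) = -157 (W(p, x) = 4 - (75 - 1*(-86)) = 4 - (75 + 86) = 4 - 1*161 = 4 - 161 = -157)
W(81, V(2)) + R(-131) = -157 + (-93 - 131) = -157 - 224 = -381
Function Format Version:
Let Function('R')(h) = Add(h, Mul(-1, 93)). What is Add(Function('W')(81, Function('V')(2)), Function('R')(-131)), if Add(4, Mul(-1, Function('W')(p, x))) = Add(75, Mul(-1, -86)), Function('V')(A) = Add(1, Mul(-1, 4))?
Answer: -381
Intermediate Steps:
Function('V')(A) = -3 (Function('V')(A) = Add(1, -4) = -3)
Function('R')(h) = Add(-93, h) (Function('R')(h) = Add(h, -93) = Add(-93, h))
Function('W')(p, x) = -157 (Function('W')(p, x) = Add(4, Mul(-1, Add(75, Mul(-1, -86)))) = Add(4, Mul(-1, Add(75, 86))) = Add(4, Mul(-1, 161)) = Add(4, -161) = -157)
Add(Function('W')(81, Function('V')(2)), Function('R')(-131)) = Add(-157, Add(-93, -131)) = Add(-157, -224) = -381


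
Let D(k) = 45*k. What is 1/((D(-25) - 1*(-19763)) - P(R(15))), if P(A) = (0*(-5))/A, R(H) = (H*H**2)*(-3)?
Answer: 1/18638 ≈ 5.3654e-5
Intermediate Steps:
R(H) = -3*H**3 (R(H) = H**3*(-3) = -3*H**3)
P(A) = 0 (P(A) = 0/A = 0)
1/((D(-25) - 1*(-19763)) - P(R(15))) = 1/((45*(-25) - 1*(-19763)) - 1*0) = 1/((-1125 + 19763) + 0) = 1/(18638 + 0) = 1/18638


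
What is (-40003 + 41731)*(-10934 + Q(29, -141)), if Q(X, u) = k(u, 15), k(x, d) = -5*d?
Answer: -19023552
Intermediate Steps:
Q(X, u) = -75 (Q(X, u) = -5*15 = -75)
(-40003 + 41731)*(-10934 + Q(29, -141)) = (-40003 + 41731)*(-10934 - 75) = 1728*(-11009) = -19023552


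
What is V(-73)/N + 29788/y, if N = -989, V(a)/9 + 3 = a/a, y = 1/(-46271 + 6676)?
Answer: -1166481845522/989 ≈ -1.1795e+9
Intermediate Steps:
y = -1/39595 (y = 1/(-39595) = -1/39595 ≈ -2.5256e-5)
V(a) = -18 (V(a) = -27 + 9*(a/a) = -27 + 9*1 = -27 + 9 = -18)
V(-73)/N + 29788/y = -18/(-989) + 29788/(-1/39595) = -18*(-1/989) + 29788*(-39595) = 18/989 - 1179455860 = -1166481845522/989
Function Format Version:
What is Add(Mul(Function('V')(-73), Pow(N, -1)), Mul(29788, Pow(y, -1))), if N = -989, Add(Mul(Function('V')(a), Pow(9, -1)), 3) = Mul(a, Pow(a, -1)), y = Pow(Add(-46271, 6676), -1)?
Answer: Rational(-1166481845522, 989) ≈ -1.1795e+9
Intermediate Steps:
y = Rational(-1, 39595) (y = Pow(-39595, -1) = Rational(-1, 39595) ≈ -2.5256e-5)
Function('V')(a) = -18 (Function('V')(a) = Add(-27, Mul(9, Mul(a, Pow(a, -1)))) = Add(-27, Mul(9, 1)) = Add(-27, 9) = -18)
Add(Mul(Function('V')(-73), Pow(N, -1)), Mul(29788, Pow(y, -1))) = Add(Mul(-18, Pow(-989, -1)), Mul(29788, Pow(Rational(-1, 39595), -1))) = Add(Mul(-18, Rational(-1, 989)), Mul(29788, -39595)) = Add(Rational(18, 989), -1179455860) = Rational(-1166481845522, 989)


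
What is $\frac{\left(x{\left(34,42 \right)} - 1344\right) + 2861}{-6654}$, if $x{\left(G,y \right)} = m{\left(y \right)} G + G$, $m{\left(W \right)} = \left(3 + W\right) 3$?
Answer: $- \frac{2047}{2218} \approx -0.9229$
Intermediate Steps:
$m{\left(W \right)} = 9 + 3 W$
$x{\left(G,y \right)} = G + G \left(9 + 3 y\right)$ ($x{\left(G,y \right)} = \left(9 + 3 y\right) G + G = G \left(9 + 3 y\right) + G = G + G \left(9 + 3 y\right)$)
$\frac{\left(x{\left(34,42 \right)} - 1344\right) + 2861}{-6654} = \frac{\left(34 \left(10 + 3 \cdot 42\right) - 1344\right) + 2861}{-6654} = \left(\left(34 \left(10 + 126\right) - 1344\right) + 2861\right) \left(- \frac{1}{6654}\right) = \left(\left(34 \cdot 136 - 1344\right) + 2861\right) \left(- \frac{1}{6654}\right) = \left(\left(4624 - 1344\right) + 2861\right) \left(- \frac{1}{6654}\right) = \left(3280 + 2861\right) \left(- \frac{1}{6654}\right) = 6141 \left(- \frac{1}{6654}\right) = - \frac{2047}{2218}$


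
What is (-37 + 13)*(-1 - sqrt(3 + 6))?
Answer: 96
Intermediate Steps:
(-37 + 13)*(-1 - sqrt(3 + 6)) = -24*(-1 - sqrt(9)) = -24*(-1 - 1*3) = -24*(-1 - 3) = -24*(-4) = 96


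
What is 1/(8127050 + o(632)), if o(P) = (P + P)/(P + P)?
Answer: 1/8127051 ≈ 1.2305e-7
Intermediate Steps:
o(P) = 1 (o(P) = (2*P)/((2*P)) = (2*P)*(1/(2*P)) = 1)
1/(8127050 + o(632)) = 1/(8127050 + 1) = 1/8127051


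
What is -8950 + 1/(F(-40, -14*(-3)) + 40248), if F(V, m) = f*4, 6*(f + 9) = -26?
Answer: -1079226797/120584 ≈ -8950.0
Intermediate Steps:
f = -40/3 (f = -9 + (⅙)*(-26) = -9 - 13/3 = -40/3 ≈ -13.333)
F(V, m) = -160/3 (F(V, m) = -40/3*4 = -160/3)
-8950 + 1/(F(-40, -14*(-3)) + 40248) = -8950 + 1/(-160/3 + 40248) = -8950 + 1/(120584/3) = -8950 + 3/120584 = -1079226797/120584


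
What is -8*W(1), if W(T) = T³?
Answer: -8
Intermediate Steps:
-8*W(1) = -8*1³ = -8*1 = -8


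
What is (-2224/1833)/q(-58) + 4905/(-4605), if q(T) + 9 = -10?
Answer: -10705661/10691889 ≈ -1.0013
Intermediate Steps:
q(T) = -19 (q(T) = -9 - 10 = -19)
(-2224/1833)/q(-58) + 4905/(-4605) = -2224/1833/(-19) + 4905/(-4605) = -2224*1/1833*(-1/19) + 4905*(-1/4605) = -2224/1833*(-1/19) - 327/307 = 2224/34827 - 327/307 = -10705661/10691889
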